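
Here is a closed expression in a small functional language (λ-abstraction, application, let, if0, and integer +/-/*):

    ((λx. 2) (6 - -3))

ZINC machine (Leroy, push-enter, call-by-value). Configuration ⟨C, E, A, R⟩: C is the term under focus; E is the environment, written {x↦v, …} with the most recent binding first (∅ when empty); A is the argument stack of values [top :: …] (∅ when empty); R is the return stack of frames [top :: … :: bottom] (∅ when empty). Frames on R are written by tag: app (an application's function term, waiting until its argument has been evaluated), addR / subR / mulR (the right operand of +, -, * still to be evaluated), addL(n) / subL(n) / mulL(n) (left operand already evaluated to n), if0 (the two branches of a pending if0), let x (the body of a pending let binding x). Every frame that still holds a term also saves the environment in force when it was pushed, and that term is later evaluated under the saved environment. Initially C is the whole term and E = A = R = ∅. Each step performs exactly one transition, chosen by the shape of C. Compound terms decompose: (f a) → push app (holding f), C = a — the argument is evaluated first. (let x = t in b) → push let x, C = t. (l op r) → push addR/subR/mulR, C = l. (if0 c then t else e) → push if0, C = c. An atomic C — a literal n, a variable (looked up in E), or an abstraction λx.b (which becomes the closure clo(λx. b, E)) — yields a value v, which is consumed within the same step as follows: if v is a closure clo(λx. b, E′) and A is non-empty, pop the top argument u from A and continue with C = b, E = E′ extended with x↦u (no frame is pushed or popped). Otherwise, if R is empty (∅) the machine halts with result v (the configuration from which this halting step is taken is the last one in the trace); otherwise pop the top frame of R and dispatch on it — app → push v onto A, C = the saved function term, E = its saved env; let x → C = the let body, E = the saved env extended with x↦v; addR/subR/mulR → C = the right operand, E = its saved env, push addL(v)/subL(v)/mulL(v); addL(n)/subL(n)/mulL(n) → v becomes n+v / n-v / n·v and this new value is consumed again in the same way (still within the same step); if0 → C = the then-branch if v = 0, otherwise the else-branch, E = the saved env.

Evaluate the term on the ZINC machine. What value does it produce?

t=0: <C=((λx. 2) (6 - -3)), E=∅, A=∅, R=∅>
t=1: <C=(6 - -3), E=∅, A=∅, R=[app]>
t=2: <C=6, E=∅, A=∅, R=[subR :: app]>
t=3: <C=-3, E=∅, A=∅, R=[subL(6) :: app]>
t=4: <C=(λx. 2), E=∅, A=[9], R=∅>
t=5: <C=2, E={x↦9}, A=∅, R=∅>
→ final value 2

Answer: 2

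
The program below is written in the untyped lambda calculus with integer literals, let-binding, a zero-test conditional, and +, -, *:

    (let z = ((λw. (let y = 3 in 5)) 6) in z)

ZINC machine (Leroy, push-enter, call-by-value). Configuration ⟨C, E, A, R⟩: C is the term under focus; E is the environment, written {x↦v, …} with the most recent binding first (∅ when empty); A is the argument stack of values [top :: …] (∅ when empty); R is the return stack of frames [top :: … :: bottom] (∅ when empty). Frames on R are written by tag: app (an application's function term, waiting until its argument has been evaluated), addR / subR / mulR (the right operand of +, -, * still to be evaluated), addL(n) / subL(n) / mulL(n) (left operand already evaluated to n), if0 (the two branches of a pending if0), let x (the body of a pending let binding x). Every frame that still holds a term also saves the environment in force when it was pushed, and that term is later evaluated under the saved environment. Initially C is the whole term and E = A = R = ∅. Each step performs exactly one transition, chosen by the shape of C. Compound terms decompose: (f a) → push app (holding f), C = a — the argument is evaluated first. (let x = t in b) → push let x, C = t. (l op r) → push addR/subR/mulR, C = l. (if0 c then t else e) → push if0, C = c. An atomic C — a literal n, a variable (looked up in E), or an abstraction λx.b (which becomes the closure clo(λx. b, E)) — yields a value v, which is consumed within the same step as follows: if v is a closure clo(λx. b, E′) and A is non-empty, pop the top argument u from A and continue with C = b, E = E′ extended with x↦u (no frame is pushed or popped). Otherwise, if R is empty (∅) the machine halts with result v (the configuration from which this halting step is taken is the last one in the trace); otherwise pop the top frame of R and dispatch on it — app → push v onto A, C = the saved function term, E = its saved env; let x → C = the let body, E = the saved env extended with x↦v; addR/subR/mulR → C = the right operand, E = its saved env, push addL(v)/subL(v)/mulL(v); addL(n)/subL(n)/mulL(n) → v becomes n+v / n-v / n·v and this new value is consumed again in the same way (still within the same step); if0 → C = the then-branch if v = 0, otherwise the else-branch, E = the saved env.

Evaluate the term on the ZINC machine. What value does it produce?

Answer: 5

Execution trace:
[0] <C=(let z = ((λw. (let y = 3 in 5)) 6) in z), E=∅, A=∅, R=∅>
[1] <C=((λw. (let y = 3 in 5)) 6), E=∅, A=∅, R=[let z]>
[2] <C=6, E=∅, A=∅, R=[app :: let z]>
[3] <C=(λw. (let y = 3 in 5)), E=∅, A=[6], R=[let z]>
[4] <C=(let y = 3 in 5), E={w↦6}, A=∅, R=[let z]>
[5] <C=3, E={w↦6}, A=∅, R=[let y :: let z]>
[6] <C=5, E={y↦3, w↦6}, A=∅, R=[let z]>
[7] <C=z, E={z↦5}, A=∅, R=∅>
→ final value 5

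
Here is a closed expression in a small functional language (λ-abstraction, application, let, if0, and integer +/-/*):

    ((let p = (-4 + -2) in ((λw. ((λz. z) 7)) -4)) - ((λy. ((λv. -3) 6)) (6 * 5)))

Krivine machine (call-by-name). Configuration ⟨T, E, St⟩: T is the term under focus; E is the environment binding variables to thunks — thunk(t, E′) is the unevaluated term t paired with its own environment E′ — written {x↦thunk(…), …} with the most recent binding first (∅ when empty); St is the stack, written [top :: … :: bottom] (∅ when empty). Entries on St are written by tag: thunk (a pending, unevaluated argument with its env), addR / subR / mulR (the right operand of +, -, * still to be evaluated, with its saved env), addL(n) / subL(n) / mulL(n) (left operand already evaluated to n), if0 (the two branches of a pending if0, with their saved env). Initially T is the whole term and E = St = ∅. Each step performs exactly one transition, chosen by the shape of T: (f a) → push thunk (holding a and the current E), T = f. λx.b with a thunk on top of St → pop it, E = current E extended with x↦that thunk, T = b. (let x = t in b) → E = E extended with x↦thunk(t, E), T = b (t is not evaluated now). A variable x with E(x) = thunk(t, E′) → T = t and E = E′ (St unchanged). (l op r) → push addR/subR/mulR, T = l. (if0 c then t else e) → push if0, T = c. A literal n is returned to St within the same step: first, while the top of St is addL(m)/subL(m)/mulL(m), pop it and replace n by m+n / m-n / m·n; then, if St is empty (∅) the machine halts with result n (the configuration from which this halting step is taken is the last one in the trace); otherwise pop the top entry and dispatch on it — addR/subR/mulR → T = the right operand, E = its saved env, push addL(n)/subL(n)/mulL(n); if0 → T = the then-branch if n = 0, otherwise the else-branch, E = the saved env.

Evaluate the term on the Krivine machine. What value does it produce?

Answer: 10

Machine steps:
0. [T=((let p = (-4 + -2) in ((λw. ((λz. z) 7)) -4)) - ((λy. ((λv. -3) 6)) (6 * 5))) | E=∅ | St=∅]
1. [T=(let p = (-4 + -2) in ((λw. ((λz. z) 7)) -4)) | E=∅ | St=[subR]]
2. [T=((λw. ((λz. z) 7)) -4) | E={p↦thunk((-4 + -2), ∅)} | St=[subR]]
3. [T=(λw. ((λz. z) 7)) | E={p↦thunk((-4 + -2), ∅)} | St=[thunk :: subR]]
4. [T=((λz. z) 7) | E={w↦thunk(-4, {p↦thunk((-4 + -2), ∅)}), p↦thunk((-4 + -2), ∅)} | St=[subR]]
5. [T=(λz. z) | E={w↦thunk(-4, {p↦thunk((-4 + -2), ∅)}), p↦thunk((-4 + -2), ∅)} | St=[thunk :: subR]]
6. [T=z | E={z↦thunk(7, {w↦thunk(-4, {p↦thunk((-4 + -2), ∅)}), p↦thunk((-4 + -2), ∅)}), w↦thunk(-4, {p↦thunk((-4 + -2), ∅)}), p↦thunk((-4 + -2), ∅)} | St=[subR]]
7. [T=7 | E={w↦thunk(-4, {p↦thunk((-4 + -2), ∅)}), p↦thunk((-4 + -2), ∅)} | St=[subR]]
8. [T=((λy. ((λv. -3) 6)) (6 * 5)) | E=∅ | St=[subL(7)]]
9. [T=(λy. ((λv. -3) 6)) | E=∅ | St=[thunk :: subL(7)]]
10. [T=((λv. -3) 6) | E={y↦thunk((6 * 5), ∅)} | St=[subL(7)]]
11. [T=(λv. -3) | E={y↦thunk((6 * 5), ∅)} | St=[thunk :: subL(7)]]
12. [T=-3 | E={v↦thunk(6, {y↦thunk((6 * 5), ∅)}), y↦thunk((6 * 5), ∅)} | St=[subL(7)]]
→ final value 10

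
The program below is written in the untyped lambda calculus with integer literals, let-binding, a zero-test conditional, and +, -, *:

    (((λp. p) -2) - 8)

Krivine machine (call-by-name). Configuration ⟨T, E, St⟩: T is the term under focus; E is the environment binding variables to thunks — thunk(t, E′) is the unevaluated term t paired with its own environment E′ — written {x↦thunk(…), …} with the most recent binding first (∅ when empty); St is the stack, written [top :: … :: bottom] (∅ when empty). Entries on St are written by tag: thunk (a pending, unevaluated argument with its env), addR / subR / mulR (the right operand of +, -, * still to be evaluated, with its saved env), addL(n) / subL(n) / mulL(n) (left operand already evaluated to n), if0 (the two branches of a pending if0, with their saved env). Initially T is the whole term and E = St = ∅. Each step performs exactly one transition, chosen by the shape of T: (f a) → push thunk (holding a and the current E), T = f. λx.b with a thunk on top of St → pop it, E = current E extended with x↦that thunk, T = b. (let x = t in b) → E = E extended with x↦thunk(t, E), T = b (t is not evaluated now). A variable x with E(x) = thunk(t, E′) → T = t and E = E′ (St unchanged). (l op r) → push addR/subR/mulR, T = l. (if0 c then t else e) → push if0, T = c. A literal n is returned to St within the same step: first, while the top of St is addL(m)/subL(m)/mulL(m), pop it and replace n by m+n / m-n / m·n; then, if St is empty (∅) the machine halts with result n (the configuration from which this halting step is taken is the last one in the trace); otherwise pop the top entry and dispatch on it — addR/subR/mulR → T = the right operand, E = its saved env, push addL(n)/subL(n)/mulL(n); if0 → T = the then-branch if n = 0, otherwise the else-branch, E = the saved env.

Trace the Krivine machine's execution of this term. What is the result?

0. <T=(((λp. p) -2) - 8), E=∅, St=∅>
1. <T=((λp. p) -2), E=∅, St=[subR]>
2. <T=(λp. p), E=∅, St=[thunk :: subR]>
3. <T=p, E={p↦thunk(-2, ∅)}, St=[subR]>
4. <T=-2, E=∅, St=[subR]>
5. <T=8, E=∅, St=[subL(-2)]>
→ final value -10

Answer: -10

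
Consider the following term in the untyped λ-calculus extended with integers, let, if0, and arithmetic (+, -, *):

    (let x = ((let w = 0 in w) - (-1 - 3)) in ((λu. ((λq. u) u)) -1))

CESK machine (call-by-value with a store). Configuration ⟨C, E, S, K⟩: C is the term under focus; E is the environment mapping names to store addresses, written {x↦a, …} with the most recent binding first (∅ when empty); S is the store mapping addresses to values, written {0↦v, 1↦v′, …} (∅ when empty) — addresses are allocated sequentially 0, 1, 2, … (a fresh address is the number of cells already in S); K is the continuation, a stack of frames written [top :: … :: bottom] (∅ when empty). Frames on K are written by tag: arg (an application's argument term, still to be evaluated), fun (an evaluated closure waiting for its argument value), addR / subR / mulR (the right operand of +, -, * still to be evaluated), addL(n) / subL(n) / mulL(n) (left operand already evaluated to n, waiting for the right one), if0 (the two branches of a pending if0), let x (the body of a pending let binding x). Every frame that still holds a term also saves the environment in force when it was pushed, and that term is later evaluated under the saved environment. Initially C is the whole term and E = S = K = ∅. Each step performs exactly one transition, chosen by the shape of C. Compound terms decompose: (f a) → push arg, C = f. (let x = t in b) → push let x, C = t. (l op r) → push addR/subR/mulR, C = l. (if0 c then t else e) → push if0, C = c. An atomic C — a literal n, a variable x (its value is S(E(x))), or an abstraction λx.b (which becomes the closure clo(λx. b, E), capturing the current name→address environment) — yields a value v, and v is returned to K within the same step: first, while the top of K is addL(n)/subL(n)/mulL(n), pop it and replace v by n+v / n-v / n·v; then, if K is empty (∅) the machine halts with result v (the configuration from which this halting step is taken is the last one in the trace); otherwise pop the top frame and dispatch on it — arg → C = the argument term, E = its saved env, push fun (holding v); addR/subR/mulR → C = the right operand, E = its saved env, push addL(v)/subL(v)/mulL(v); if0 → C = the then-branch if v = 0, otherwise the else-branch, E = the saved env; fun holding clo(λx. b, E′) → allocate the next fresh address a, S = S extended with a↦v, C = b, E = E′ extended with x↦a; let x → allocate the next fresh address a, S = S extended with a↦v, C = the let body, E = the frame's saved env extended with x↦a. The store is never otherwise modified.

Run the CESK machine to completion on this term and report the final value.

Answer: -1

Derivation:
t=0: [C=(let x = ((let w = 0 in w) - (-1 - 3)) in ((λu. ((λq. u) u)) -1)) | E=∅ | S=∅ | K=∅]
t=1: [C=((let w = 0 in w) - (-1 - 3)) | E=∅ | S=∅ | K=[let x]]
t=2: [C=(let w = 0 in w) | E=∅ | S=∅ | K=[subR :: let x]]
t=3: [C=0 | E=∅ | S=∅ | K=[let w :: subR :: let x]]
t=4: [C=w | E={w↦0} | S={0↦0} | K=[subR :: let x]]
t=5: [C=(-1 - 3) | E=∅ | S={0↦0} | K=[subL(0) :: let x]]
t=6: [C=-1 | E=∅ | S={0↦0} | K=[subR :: subL(0) :: let x]]
t=7: [C=3 | E=∅ | S={0↦0} | K=[subL(-1) :: subL(0) :: let x]]
t=8: [C=((λu. ((λq. u) u)) -1) | E={x↦1} | S={0↦0, 1↦4} | K=∅]
t=9: [C=(λu. ((λq. u) u)) | E={x↦1} | S={0↦0, 1↦4} | K=[arg]]
t=10: [C=-1 | E={x↦1} | S={0↦0, 1↦4} | K=[fun]]
t=11: [C=((λq. u) u) | E={u↦2, x↦1} | S={0↦0, 1↦4, 2↦-1} | K=∅]
t=12: [C=(λq. u) | E={u↦2, x↦1} | S={0↦0, 1↦4, 2↦-1} | K=[arg]]
t=13: [C=u | E={u↦2, x↦1} | S={0↦0, 1↦4, 2↦-1} | K=[fun]]
t=14: [C=u | E={q↦3, u↦2, x↦1} | S={0↦0, 1↦4, 2↦-1, 3↦-1} | K=∅]
→ final value -1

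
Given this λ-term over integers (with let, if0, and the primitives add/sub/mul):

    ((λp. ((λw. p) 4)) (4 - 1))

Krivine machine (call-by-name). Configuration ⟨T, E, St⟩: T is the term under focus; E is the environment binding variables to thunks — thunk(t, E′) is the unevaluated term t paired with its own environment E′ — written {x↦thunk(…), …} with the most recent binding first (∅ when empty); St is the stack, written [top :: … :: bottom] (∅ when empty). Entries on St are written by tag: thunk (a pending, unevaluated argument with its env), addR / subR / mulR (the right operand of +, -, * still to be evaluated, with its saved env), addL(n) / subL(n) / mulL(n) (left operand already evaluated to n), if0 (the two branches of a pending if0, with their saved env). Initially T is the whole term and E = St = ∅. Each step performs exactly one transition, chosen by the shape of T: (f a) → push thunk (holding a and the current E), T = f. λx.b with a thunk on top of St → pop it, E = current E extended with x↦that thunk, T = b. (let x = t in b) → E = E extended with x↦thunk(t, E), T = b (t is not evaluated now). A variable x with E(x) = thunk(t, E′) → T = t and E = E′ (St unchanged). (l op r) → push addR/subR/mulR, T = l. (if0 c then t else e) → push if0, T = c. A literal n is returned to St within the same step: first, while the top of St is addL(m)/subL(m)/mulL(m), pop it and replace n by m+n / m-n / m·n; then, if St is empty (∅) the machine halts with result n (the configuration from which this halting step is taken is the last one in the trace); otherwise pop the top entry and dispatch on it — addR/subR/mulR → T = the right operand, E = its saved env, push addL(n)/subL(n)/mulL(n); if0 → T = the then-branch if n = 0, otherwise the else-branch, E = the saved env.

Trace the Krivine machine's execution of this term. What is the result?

step 0: [T=((λp. ((λw. p) 4)) (4 - 1)) | E=∅ | St=∅]
step 1: [T=(λp. ((λw. p) 4)) | E=∅ | St=[thunk]]
step 2: [T=((λw. p) 4) | E={p↦thunk((4 - 1), ∅)} | St=∅]
step 3: [T=(λw. p) | E={p↦thunk((4 - 1), ∅)} | St=[thunk]]
step 4: [T=p | E={w↦thunk(4, {p↦thunk((4 - 1), ∅)}), p↦thunk((4 - 1), ∅)} | St=∅]
step 5: [T=(4 - 1) | E=∅ | St=∅]
step 6: [T=4 | E=∅ | St=[subR]]
step 7: [T=1 | E=∅ | St=[subL(4)]]
→ final value 3

Answer: 3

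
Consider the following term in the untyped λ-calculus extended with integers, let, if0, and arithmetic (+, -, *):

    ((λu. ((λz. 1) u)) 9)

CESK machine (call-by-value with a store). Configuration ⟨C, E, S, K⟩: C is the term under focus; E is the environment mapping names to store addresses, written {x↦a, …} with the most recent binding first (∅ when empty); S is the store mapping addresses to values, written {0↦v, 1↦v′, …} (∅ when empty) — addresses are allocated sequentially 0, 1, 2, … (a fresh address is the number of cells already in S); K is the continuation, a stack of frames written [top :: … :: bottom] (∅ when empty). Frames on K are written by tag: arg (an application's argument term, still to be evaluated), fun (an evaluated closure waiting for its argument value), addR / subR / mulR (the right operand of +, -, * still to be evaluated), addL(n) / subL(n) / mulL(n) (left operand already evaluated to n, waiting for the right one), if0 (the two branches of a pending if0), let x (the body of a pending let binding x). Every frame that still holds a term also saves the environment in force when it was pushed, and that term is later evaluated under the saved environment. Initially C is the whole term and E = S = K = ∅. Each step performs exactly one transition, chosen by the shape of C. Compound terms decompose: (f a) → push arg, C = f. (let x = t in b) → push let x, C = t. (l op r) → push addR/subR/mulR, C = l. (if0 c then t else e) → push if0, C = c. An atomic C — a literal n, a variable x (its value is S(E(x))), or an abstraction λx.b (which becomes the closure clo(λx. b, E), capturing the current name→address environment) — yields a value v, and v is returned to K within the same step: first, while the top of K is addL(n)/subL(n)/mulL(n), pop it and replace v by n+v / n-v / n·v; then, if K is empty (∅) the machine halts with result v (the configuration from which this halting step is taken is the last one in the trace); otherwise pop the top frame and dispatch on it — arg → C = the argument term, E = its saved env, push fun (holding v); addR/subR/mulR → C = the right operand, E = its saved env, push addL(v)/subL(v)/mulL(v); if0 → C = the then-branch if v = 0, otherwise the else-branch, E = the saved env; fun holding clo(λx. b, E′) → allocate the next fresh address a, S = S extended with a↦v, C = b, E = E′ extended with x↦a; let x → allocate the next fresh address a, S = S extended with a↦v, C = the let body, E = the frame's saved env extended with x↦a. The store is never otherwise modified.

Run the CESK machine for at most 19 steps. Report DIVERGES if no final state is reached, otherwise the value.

t=0: <C=((λu. ((λz. 1) u)) 9), E=∅, S=∅, K=∅>
t=1: <C=(λu. ((λz. 1) u)), E=∅, S=∅, K=[arg]>
t=2: <C=9, E=∅, S=∅, K=[fun]>
t=3: <C=((λz. 1) u), E={u↦0}, S={0↦9}, K=∅>
t=4: <C=(λz. 1), E={u↦0}, S={0↦9}, K=[arg]>
t=5: <C=u, E={u↦0}, S={0↦9}, K=[fun]>
t=6: <C=1, E={z↦1, u↦0}, S={0↦9, 1↦9}, K=∅>
→ final value 1

Answer: 1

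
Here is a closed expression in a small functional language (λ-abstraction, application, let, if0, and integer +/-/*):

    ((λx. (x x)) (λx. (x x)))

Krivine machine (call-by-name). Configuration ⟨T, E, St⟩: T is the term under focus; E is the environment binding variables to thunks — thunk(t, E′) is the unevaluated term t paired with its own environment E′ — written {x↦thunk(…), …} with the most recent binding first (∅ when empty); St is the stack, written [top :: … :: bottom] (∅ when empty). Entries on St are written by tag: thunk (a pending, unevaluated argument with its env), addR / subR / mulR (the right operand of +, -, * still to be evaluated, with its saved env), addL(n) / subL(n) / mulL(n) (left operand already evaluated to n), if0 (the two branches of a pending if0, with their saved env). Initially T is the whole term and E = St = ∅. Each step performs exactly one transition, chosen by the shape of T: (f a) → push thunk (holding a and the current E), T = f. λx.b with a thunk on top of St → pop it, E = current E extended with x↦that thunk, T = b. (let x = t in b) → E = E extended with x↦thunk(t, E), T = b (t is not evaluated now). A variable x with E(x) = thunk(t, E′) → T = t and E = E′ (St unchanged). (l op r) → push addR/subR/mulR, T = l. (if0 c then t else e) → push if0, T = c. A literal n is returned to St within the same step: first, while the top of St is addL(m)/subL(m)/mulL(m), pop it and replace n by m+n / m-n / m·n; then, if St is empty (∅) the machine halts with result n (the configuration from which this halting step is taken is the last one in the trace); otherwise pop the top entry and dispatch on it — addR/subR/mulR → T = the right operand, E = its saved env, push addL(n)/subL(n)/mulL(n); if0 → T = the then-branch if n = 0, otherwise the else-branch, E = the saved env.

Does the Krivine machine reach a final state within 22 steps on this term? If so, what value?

Answer: DIVERGES (no final state within 22 steps)

Execution trace:
[0] [T=((λx. (x x)) (λx. (x x))) | E=∅ | St=∅]
[1] [T=(λx. (x x)) | E=∅ | St=[thunk]]
[2] [T=(x x) | E={x↦thunk((λx. (x x)), ∅)} | St=∅]
[3] [T=x | E={x↦thunk((λx. (x x)), ∅)} | St=[thunk]]
[4] [T=(λx. (x x)) | E=∅ | St=[thunk]]
[5] [T=(x x) | E={x↦thunk(x, {x↦thunk((λx. (x x)), ∅)})} | St=∅]
[6] [T=x | E={x↦thunk(x, {x↦thunk((λx. (x x)), ∅)})} | St=[thunk]]
[7] [T=x | E={x↦thunk((λx. (x x)), ∅)} | St=[thunk]]
[8] [T=(λx. (x x)) | E=∅ | St=[thunk]]
[9] [T=(x x) | E={x↦thunk(x, {x↦thunk(x, {x↦thunk((λx. (x x)), ∅)})})} | St=∅]
[10] [T=x | E={x↦thunk(x, {x↦thunk(x, {x↦thunk((λx. (x x)), ∅)})})} | St=[thunk]]
[11] [T=x | E={x↦thunk(x, {x↦thunk((λx. (x x)), ∅)})} | St=[thunk]]
[12] [T=x | E={x↦thunk((λx. (x x)), ∅)} | St=[thunk]]
[13] [T=(λx. (x x)) | E=∅ | St=[thunk]]
[14] [T=(x x) | E={x↦thunk(x, {x↦thunk(x, {x↦thunk(x, {x↦thunk((λx. (x x)), ∅)})})})} | St=∅]
[15] [T=x | E={x↦thunk(x, {x↦thunk(x, {x↦thunk(x, {x↦thunk((λx. (x x)), ∅)})})})} | St=[thunk]]
[16] [T=x | E={x↦thunk(x, {x↦thunk(x, {x↦thunk((λx. (x x)), ∅)})})} | St=[thunk]]
[17] [T=x | E={x↦thunk(x, {x↦thunk((λx. (x x)), ∅)})} | St=[thunk]]
[18] [T=x | E={x↦thunk((λx. (x x)), ∅)} | St=[thunk]]
[19] [T=(λx. (x x)) | E=∅ | St=[thunk]]
[20] [T=(x x) | E={x↦thunk(x, {x↦thunk(x, {x↦thunk(x, {x↦thunk(x, {x↦thunk((λx. (x x)), ∅)})})})})} | St=∅]
[21] [T=x | E={x↦thunk(x, {x↦thunk(x, {x↦thunk(x, {x↦thunk(x, {x↦thunk((λx. (x x)), ∅)})})})})} | St=[thunk]]
[22] [T=x | E={x↦thunk(x, {x↦thunk(x, {x↦thunk(x, {x↦thunk((λx. (x x)), ∅)})})})} | St=[thunk]]
→ 22 transitions taken and the configuration is still not final: no result within 22 steps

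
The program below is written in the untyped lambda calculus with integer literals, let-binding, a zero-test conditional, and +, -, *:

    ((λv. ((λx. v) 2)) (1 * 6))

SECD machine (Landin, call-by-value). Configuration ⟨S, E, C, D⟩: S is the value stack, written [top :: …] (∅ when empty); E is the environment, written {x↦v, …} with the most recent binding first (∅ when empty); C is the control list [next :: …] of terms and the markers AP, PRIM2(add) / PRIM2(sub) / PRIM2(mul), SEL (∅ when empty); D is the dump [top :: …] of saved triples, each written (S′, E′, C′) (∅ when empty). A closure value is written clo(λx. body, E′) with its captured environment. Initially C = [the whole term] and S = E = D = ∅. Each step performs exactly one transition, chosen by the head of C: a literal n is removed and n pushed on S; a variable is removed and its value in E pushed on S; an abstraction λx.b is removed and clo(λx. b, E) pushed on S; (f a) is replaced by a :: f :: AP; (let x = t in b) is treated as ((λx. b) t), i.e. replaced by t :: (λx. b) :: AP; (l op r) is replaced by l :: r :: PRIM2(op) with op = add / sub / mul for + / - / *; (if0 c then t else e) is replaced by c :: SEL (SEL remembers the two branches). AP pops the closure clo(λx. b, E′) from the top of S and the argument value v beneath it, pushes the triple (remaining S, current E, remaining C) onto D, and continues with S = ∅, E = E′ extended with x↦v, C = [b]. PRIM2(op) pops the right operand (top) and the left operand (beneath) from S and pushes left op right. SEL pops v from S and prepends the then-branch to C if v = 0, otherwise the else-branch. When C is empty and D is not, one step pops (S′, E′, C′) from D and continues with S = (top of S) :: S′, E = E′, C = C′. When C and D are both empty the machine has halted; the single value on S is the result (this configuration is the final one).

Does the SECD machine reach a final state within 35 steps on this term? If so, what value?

t=0: [S=∅ | E=∅ | C=[((λv. ((λx. v) 2)) (1 * 6))] | D=∅]
t=1: [S=∅ | E=∅ | C=[(1 * 6) :: (λv. ((λx. v) 2)) :: AP] | D=∅]
t=2: [S=∅ | E=∅ | C=[1 :: 6 :: PRIM2(mul) :: (λv. ((λx. v) 2)) :: AP] | D=∅]
t=3: [S=[1] | E=∅ | C=[6 :: PRIM2(mul) :: (λv. ((λx. v) 2)) :: AP] | D=∅]
t=4: [S=[6 :: 1] | E=∅ | C=[PRIM2(mul) :: (λv. ((λx. v) 2)) :: AP] | D=∅]
t=5: [S=[6] | E=∅ | C=[(λv. ((λx. v) 2)) :: AP] | D=∅]
t=6: [S=[clo(λv. ((λx. v) 2), ∅) :: 6] | E=∅ | C=[AP] | D=∅]
t=7: [S=∅ | E={v↦6} | C=[((λx. v) 2)] | D=[(∅, ∅, ∅)]]
t=8: [S=∅ | E={v↦6} | C=[2 :: (λx. v) :: AP] | D=[(∅, ∅, ∅)]]
t=9: [S=[2] | E={v↦6} | C=[(λx. v) :: AP] | D=[(∅, ∅, ∅)]]
t=10: [S=[clo(λx. v, {v↦6}) :: 2] | E={v↦6} | C=[AP] | D=[(∅, ∅, ∅)]]
t=11: [S=∅ | E={x↦2, v↦6} | C=[v] | D=[(∅, {v↦6}, ∅) :: (∅, ∅, ∅)]]
t=12: [S=[6] | E={x↦2, v↦6} | C=∅ | D=[(∅, {v↦6}, ∅) :: (∅, ∅, ∅)]]
t=13: [S=[6] | E={v↦6} | C=∅ | D=[(∅, ∅, ∅)]]
t=14: [S=[6] | E=∅ | C=∅ | D=∅]
→ final value 6

Answer: 6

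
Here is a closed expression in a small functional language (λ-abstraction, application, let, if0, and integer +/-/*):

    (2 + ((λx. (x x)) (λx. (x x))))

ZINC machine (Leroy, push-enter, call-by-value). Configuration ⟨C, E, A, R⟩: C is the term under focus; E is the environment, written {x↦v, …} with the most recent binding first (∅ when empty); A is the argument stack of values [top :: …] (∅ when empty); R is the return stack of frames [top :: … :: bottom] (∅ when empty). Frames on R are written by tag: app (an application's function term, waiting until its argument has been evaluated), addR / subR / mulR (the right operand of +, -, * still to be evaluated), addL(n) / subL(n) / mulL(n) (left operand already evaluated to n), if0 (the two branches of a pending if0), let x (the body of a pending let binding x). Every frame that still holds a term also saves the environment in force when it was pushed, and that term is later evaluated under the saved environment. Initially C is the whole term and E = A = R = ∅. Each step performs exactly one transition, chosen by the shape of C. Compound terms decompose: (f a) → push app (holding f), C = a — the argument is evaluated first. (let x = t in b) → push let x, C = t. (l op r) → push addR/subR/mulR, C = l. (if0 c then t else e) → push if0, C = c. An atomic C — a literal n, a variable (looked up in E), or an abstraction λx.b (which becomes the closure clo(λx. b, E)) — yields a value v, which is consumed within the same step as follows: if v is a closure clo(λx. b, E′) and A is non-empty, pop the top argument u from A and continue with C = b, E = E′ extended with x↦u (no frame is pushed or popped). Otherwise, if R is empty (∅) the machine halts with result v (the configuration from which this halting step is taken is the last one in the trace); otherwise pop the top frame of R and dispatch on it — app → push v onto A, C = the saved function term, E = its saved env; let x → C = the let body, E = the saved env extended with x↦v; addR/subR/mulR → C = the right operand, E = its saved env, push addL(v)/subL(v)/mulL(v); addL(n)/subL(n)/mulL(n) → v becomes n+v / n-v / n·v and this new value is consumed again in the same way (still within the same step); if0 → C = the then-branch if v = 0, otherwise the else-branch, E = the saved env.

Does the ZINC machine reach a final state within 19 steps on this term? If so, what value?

Answer: DIVERGES (no final state within 19 steps)

Execution trace:
step 0: ⟨C=(2 + ((λx. (x x)) (λx. (x x)))); E=∅; A=∅; R=∅⟩
step 1: ⟨C=2; E=∅; A=∅; R=[addR]⟩
step 2: ⟨C=((λx. (x x)) (λx. (x x))); E=∅; A=∅; R=[addL(2)]⟩
step 3: ⟨C=(λx. (x x)); E=∅; A=∅; R=[app :: addL(2)]⟩
step 4: ⟨C=(λx. (x x)); E=∅; A=[clo(λx. (x x), ∅)]; R=[addL(2)]⟩
step 5: ⟨C=(x x); E={x↦clo(λx. (x x), ∅)}; A=∅; R=[addL(2)]⟩
step 6: ⟨C=x; E={x↦clo(λx. (x x), ∅)}; A=∅; R=[app :: addL(2)]⟩
step 7: ⟨C=x; E={x↦clo(λx. (x x), ∅)}; A=[clo(λx. (x x), ∅)]; R=[addL(2)]⟩
… configuration repeats with period 3 (steps 5–7 recur indefinitely) …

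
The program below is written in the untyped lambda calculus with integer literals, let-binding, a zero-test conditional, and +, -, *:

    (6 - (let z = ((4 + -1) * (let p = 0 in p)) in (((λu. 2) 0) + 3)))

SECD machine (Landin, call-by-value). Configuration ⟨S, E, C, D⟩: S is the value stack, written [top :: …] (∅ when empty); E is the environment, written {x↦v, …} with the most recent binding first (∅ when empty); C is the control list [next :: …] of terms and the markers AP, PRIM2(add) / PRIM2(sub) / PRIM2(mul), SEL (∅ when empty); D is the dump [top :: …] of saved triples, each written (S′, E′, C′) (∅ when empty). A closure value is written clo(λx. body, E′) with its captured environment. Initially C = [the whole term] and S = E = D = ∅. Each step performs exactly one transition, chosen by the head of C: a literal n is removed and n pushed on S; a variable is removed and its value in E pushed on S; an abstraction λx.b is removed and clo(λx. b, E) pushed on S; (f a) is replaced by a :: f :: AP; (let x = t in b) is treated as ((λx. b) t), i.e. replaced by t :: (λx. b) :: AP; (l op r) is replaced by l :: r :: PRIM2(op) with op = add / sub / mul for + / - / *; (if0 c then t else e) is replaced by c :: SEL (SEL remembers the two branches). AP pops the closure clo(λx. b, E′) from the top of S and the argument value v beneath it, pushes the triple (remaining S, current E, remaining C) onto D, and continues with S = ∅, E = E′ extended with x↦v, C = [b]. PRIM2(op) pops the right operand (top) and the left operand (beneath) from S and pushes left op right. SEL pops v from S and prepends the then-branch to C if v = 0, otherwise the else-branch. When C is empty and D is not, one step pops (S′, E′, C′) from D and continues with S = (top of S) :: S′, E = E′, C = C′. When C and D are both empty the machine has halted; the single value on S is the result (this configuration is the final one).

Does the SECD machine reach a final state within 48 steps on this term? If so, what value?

0. ⟨S=∅; E=∅; C=[(6 - (let z = ((4 + -1) * (let p = 0 in p)) in (((λu. 2) 0) + 3)))]; D=∅⟩
1. ⟨S=∅; E=∅; C=[6 :: (let z = ((4 + -1) * (let p = 0 in p)) in (((λu. 2) 0) + 3)) :: PRIM2(sub)]; D=∅⟩
2. ⟨S=[6]; E=∅; C=[(let z = ((4 + -1) * (let p = 0 in p)) in (((λu. 2) 0) + 3)) :: PRIM2(sub)]; D=∅⟩
3. ⟨S=[6]; E=∅; C=[((4 + -1) * (let p = 0 in p)) :: (λz. (((λu. 2) 0) + 3)) :: AP :: PRIM2(sub)]; D=∅⟩
4. ⟨S=[6]; E=∅; C=[(4 + -1) :: (let p = 0 in p) :: PRIM2(mul) :: (λz. (((λu. 2) 0) + 3)) :: AP :: PRIM2(sub)]; D=∅⟩
5. ⟨S=[6]; E=∅; C=[4 :: -1 :: PRIM2(add) :: (let p = 0 in p) :: PRIM2(mul) :: (λz. (((λu. 2) 0) + 3)) :: AP :: PRIM2(sub)]; D=∅⟩
6. ⟨S=[4 :: 6]; E=∅; C=[-1 :: PRIM2(add) :: (let p = 0 in p) :: PRIM2(mul) :: (λz. (((λu. 2) 0) + 3)) :: AP :: PRIM2(sub)]; D=∅⟩
7. ⟨S=[-1 :: 4 :: 6]; E=∅; C=[PRIM2(add) :: (let p = 0 in p) :: PRIM2(mul) :: (λz. (((λu. 2) 0) + 3)) :: AP :: PRIM2(sub)]; D=∅⟩
8. ⟨S=[3 :: 6]; E=∅; C=[(let p = 0 in p) :: PRIM2(mul) :: (λz. (((λu. 2) 0) + 3)) :: AP :: PRIM2(sub)]; D=∅⟩
9. ⟨S=[3 :: 6]; E=∅; C=[0 :: (λp. p) :: AP :: PRIM2(mul) :: (λz. (((λu. 2) 0) + 3)) :: AP :: PRIM2(sub)]; D=∅⟩
10. ⟨S=[0 :: 3 :: 6]; E=∅; C=[(λp. p) :: AP :: PRIM2(mul) :: (λz. (((λu. 2) 0) + 3)) :: AP :: PRIM2(sub)]; D=∅⟩
11. ⟨S=[clo(λp. p, ∅) :: 0 :: 3 :: 6]; E=∅; C=[AP :: PRIM2(mul) :: (λz. (((λu. 2) 0) + 3)) :: AP :: PRIM2(sub)]; D=∅⟩
12. ⟨S=∅; E={p↦0}; C=[p]; D=[([3 :: 6], ∅, [PRIM2(mul) :: (λz. (((λu. 2) 0) + 3)) :: AP :: PRIM2(sub)])]⟩
13. ⟨S=[0]; E={p↦0}; C=∅; D=[([3 :: 6], ∅, [PRIM2(mul) :: (λz. (((λu. 2) 0) + 3)) :: AP :: PRIM2(sub)])]⟩
14. ⟨S=[0 :: 3 :: 6]; E=∅; C=[PRIM2(mul) :: (λz. (((λu. 2) 0) + 3)) :: AP :: PRIM2(sub)]; D=∅⟩
15. ⟨S=[0 :: 6]; E=∅; C=[(λz. (((λu. 2) 0) + 3)) :: AP :: PRIM2(sub)]; D=∅⟩
16. ⟨S=[clo(λz. (((λu. 2) 0) + 3), ∅) :: 0 :: 6]; E=∅; C=[AP :: PRIM2(sub)]; D=∅⟩
17. ⟨S=∅; E={z↦0}; C=[(((λu. 2) 0) + 3)]; D=[([6], ∅, [PRIM2(sub)])]⟩
18. ⟨S=∅; E={z↦0}; C=[((λu. 2) 0) :: 3 :: PRIM2(add)]; D=[([6], ∅, [PRIM2(sub)])]⟩
19. ⟨S=∅; E={z↦0}; C=[0 :: (λu. 2) :: AP :: 3 :: PRIM2(add)]; D=[([6], ∅, [PRIM2(sub)])]⟩
20. ⟨S=[0]; E={z↦0}; C=[(λu. 2) :: AP :: 3 :: PRIM2(add)]; D=[([6], ∅, [PRIM2(sub)])]⟩
21. ⟨S=[clo(λu. 2, {z↦0}) :: 0]; E={z↦0}; C=[AP :: 3 :: PRIM2(add)]; D=[([6], ∅, [PRIM2(sub)])]⟩
22. ⟨S=∅; E={u↦0, z↦0}; C=[2]; D=[(∅, {z↦0}, [3 :: PRIM2(add)]) :: ([6], ∅, [PRIM2(sub)])]⟩
23. ⟨S=[2]; E={u↦0, z↦0}; C=∅; D=[(∅, {z↦0}, [3 :: PRIM2(add)]) :: ([6], ∅, [PRIM2(sub)])]⟩
24. ⟨S=[2]; E={z↦0}; C=[3 :: PRIM2(add)]; D=[([6], ∅, [PRIM2(sub)])]⟩
25. ⟨S=[3 :: 2]; E={z↦0}; C=[PRIM2(add)]; D=[([6], ∅, [PRIM2(sub)])]⟩
26. ⟨S=[5]; E={z↦0}; C=∅; D=[([6], ∅, [PRIM2(sub)])]⟩
27. ⟨S=[5 :: 6]; E=∅; C=[PRIM2(sub)]; D=∅⟩
28. ⟨S=[1]; E=∅; C=∅; D=∅⟩
→ final value 1

Answer: 1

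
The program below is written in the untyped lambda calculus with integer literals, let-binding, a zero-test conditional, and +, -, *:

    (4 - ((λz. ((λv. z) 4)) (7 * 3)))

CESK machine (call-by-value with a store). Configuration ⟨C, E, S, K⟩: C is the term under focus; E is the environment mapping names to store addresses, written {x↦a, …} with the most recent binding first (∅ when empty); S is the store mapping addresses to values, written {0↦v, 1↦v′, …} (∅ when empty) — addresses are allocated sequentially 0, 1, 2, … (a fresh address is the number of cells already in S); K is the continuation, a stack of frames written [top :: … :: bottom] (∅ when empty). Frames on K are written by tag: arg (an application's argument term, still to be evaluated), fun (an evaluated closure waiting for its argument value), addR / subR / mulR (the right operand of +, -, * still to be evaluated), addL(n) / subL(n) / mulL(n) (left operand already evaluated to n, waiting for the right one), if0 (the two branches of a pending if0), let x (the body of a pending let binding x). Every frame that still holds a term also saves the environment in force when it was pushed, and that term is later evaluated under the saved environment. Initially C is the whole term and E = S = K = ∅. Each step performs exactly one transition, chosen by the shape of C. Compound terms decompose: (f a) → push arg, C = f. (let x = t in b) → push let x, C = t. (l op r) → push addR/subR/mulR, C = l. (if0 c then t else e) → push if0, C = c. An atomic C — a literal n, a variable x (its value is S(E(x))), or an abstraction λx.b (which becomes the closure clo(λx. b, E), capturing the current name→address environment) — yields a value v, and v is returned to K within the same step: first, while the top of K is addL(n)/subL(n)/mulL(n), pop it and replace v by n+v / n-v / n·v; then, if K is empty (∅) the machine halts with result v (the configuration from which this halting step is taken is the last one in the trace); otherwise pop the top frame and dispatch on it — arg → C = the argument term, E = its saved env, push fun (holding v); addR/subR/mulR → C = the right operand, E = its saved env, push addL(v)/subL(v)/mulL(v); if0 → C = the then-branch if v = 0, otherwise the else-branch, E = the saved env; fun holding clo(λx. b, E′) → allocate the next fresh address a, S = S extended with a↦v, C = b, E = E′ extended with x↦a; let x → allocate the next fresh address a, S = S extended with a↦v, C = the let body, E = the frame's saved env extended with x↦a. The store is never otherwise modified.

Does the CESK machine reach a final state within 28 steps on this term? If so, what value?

Answer: -17

Derivation:
0. ⟨C=(4 - ((λz. ((λv. z) 4)) (7 * 3))); E=∅; S=∅; K=∅⟩
1. ⟨C=4; E=∅; S=∅; K=[subR]⟩
2. ⟨C=((λz. ((λv. z) 4)) (7 * 3)); E=∅; S=∅; K=[subL(4)]⟩
3. ⟨C=(λz. ((λv. z) 4)); E=∅; S=∅; K=[arg :: subL(4)]⟩
4. ⟨C=(7 * 3); E=∅; S=∅; K=[fun :: subL(4)]⟩
5. ⟨C=7; E=∅; S=∅; K=[mulR :: fun :: subL(4)]⟩
6. ⟨C=3; E=∅; S=∅; K=[mulL(7) :: fun :: subL(4)]⟩
7. ⟨C=((λv. z) 4); E={z↦0}; S={0↦21}; K=[subL(4)]⟩
8. ⟨C=(λv. z); E={z↦0}; S={0↦21}; K=[arg :: subL(4)]⟩
9. ⟨C=4; E={z↦0}; S={0↦21}; K=[fun :: subL(4)]⟩
10. ⟨C=z; E={v↦1, z↦0}; S={0↦21, 1↦4}; K=[subL(4)]⟩
→ final value -17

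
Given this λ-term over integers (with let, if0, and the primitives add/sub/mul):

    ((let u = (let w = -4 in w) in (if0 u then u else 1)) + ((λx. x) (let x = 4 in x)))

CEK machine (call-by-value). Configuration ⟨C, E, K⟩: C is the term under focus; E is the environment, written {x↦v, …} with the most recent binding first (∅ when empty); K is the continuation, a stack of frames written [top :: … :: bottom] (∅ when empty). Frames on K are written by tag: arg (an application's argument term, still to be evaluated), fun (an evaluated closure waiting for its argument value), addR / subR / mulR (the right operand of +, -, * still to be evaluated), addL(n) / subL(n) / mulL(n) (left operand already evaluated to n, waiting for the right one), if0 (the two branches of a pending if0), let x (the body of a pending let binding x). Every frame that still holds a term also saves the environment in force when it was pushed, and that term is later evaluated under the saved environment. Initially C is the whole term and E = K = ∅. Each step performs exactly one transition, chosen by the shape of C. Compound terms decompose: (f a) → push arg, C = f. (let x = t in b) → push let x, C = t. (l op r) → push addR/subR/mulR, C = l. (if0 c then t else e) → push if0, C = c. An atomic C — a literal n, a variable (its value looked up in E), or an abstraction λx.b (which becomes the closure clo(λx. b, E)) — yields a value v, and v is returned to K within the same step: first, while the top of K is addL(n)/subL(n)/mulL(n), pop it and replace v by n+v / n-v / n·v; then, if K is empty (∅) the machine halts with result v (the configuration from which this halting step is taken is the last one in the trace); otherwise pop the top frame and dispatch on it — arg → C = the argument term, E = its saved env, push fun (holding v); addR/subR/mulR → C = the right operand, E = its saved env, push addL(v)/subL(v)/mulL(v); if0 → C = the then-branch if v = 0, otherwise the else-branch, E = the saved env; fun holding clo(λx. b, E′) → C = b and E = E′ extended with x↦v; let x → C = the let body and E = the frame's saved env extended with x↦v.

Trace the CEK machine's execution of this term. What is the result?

0. ⟨C=((let u = (let w = -4 in w) in (if0 u then u else 1)) + ((λx. x) (let x = 4 in x))); E=∅; K=∅⟩
1. ⟨C=(let u = (let w = -4 in w) in (if0 u then u else 1)); E=∅; K=[addR]⟩
2. ⟨C=(let w = -4 in w); E=∅; K=[let u :: addR]⟩
3. ⟨C=-4; E=∅; K=[let w :: let u :: addR]⟩
4. ⟨C=w; E={w↦-4}; K=[let u :: addR]⟩
5. ⟨C=(if0 u then u else 1); E={u↦-4}; K=[addR]⟩
6. ⟨C=u; E={u↦-4}; K=[if0 :: addR]⟩
7. ⟨C=1; E={u↦-4}; K=[addR]⟩
8. ⟨C=((λx. x) (let x = 4 in x)); E=∅; K=[addL(1)]⟩
9. ⟨C=(λx. x); E=∅; K=[arg :: addL(1)]⟩
10. ⟨C=(let x = 4 in x); E=∅; K=[fun :: addL(1)]⟩
11. ⟨C=4; E=∅; K=[let x :: fun :: addL(1)]⟩
12. ⟨C=x; E={x↦4}; K=[fun :: addL(1)]⟩
13. ⟨C=x; E={x↦4}; K=[addL(1)]⟩
→ final value 5

Answer: 5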